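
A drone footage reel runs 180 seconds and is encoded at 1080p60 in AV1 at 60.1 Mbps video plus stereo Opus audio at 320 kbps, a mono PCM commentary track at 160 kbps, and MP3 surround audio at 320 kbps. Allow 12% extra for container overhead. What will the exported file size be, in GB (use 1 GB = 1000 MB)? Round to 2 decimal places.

1.53 GB

Audio total: 320 + 160 + 320 = 800 kbps = 0.800 Mbps.
Total bitrate: 60.1 + 0.800 = 60.900 Mbps.
Stream data: 60.900 Mbps × 180 s = 10962.0 Mb.
With 12% container overhead: ×1.12.
12,277 Mb ÷ 8 = 1,535 MB → 1.535 GB.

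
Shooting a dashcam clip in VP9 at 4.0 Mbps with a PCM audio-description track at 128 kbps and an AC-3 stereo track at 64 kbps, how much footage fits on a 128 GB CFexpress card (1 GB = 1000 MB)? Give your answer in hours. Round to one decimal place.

67.9 hours

Audio total: 128 + 64 = 192 kbps = 0.192 Mbps.
Total bitrate: 4.0 + 0.192 = 4.192 Mbps.
Capacity: 128 GB = 1,024,000 Mb.
Recording time: 1,024,000 / 4.192 = 244,275 s ≈ 67.9 hours.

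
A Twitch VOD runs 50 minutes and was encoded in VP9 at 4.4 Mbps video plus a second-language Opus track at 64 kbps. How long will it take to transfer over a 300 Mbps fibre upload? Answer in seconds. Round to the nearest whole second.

45 seconds

50 min = 3000 s
Audio: 64 kbps = 0.064 Mbps.
Total bitrate: 4.464 Mbps.
File: 4.464 Mbps × 3000 s = 13392.0 Mb.
At 300 Mbps: 13392.0 / 300 = 44.6 s ≈ 44.6 seconds.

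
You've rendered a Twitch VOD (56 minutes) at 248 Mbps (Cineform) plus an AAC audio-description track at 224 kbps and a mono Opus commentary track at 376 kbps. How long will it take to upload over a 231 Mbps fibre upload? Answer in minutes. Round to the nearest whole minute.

60 minutes

56 min = 3360 s
Audio total: 224 + 376 = 600 kbps = 0.600 Mbps.
Total bitrate: 248.600 Mbps.
File: 248.600 Mbps × 3360 s = 835296.0 Mb.
At 231 Mbps: 835296.0 / 231 = 3616.0 s ≈ 60.3 minutes.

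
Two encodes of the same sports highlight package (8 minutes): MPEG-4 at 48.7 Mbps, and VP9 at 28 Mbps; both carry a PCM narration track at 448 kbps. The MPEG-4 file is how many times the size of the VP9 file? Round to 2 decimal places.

1.73

8 min = 480 s
Audio: 448 kbps = 0.448 Mbps.
MPEG-4: 49.148 Mbps × 480 s = 23591.0 Mb = 2.949 GB.
VP9: 28.448 Mbps × 480 s = 13655.0 Mb = 1.707 GB.
Ratio: 2.949 / 1.707 = 1.728.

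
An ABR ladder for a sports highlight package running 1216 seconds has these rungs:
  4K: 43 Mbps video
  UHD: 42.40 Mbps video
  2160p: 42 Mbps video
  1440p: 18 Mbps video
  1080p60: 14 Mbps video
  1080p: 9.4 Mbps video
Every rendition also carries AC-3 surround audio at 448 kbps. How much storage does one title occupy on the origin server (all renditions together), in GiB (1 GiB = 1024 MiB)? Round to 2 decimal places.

Audio: 448 kbps = 0.448 Mbps.
Sum of rendition bitrates: (43+0.448) + (42.40+0.448) + (42+0.448) + (18+0.448) + (14+0.448) + (9.4+0.448) = 171.488 Mbps.
× 1216 s = 208,529 Mb = 26,066 MB = 24.28 GiB.

24.28 GiB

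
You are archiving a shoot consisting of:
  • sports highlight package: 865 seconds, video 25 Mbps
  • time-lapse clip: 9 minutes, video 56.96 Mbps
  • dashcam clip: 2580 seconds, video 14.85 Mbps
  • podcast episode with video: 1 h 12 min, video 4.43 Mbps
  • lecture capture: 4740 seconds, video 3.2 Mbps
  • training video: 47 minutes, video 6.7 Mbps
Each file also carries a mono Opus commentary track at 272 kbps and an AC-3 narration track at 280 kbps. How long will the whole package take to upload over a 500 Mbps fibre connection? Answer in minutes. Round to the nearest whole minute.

5 minutes

Audio total: 272 + 280 = 552 kbps = 0.552 Mbps.
sports highlight package: 25.552 Mbps × 865 s = 22102.5 Mb
time-lapse clip: 57.512 Mbps × 540 s = 31056.5 Mb
dashcam clip: 15.402 Mbps × 2580 s = 39737.2 Mb
podcast episode with video: 4.982 Mbps × 4320 s = 21522.2 Mb
lecture capture: 3.752 Mbps × 4740 s = 17784.5 Mb
training video: 7.252 Mbps × 2820 s = 20450.6 Mb
Total: 152653.5 Mb = 19081.7 MB.
At 500 Mbps: 152653.5 / 500 = 305 s ≈ 5.09 minutes.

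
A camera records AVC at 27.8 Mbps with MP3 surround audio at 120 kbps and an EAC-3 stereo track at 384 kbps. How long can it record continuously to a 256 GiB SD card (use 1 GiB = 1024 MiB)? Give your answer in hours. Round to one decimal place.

21.6 hours

Audio total: 120 + 384 = 504 kbps = 0.504 Mbps.
Total bitrate: 27.8 + 0.504 = 28.304 Mbps.
Capacity: 256 GiB = 2,199,023 Mb.
Recording time: 2,199,023 / 28.304 = 77,693 s ≈ 21.6 hours.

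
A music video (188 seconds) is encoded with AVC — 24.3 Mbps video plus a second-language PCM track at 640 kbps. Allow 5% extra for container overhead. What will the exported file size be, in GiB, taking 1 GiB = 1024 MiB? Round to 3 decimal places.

0.573 GiB

Audio: 640 kbps = 0.640 Mbps.
Total bitrate: 24.3 + 0.640 = 24.940 Mbps.
Stream data: 24.940 Mbps × 188 s = 4688.7 Mb.
With 5% container overhead: ×1.05.
4,923 Mb = 615,394,500 bytes ÷ 1,073,741,824 = 0.5731 GiB.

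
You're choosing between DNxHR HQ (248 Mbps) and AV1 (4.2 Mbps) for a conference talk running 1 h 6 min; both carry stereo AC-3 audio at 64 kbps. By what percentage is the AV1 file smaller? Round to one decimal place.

1 h 6 min = 66 min = 3960 s
Audio: 64 kbps = 0.064 Mbps.
DNxHR HQ: 248.064 Mbps × 3960 s = 982333.4 Mb = 114.359 GiB.
AV1: 4.264 Mbps × 3960 s = 16885.4 Mb = 1.966 GiB.
Reduction: (1 − 1.966/114.359) × 100 = 98.28%.

98.3%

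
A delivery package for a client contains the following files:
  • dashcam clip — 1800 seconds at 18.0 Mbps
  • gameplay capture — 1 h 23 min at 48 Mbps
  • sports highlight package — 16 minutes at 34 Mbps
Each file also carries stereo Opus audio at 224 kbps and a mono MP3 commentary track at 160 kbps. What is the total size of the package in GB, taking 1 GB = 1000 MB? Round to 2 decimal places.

Audio total: 224 + 160 = 384 kbps = 0.384 Mbps.
dashcam clip: 18.384 Mbps × 1800 s = 33091.2 Mb
gameplay capture: 48.384 Mbps × 4980 s = 240952.3 Mb
sports highlight package: 34.384 Mbps × 960 s = 33008.6 Mb
Total: 307052.2 Mb = 38381.5 MB.
= 38.38 GB.

38.38 GB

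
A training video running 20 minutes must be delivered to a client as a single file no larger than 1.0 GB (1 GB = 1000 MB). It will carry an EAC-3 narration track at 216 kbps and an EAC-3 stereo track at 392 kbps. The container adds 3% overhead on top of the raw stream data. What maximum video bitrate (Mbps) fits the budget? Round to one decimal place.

Budget: 1.0 GB = 8000.0 Mb.
Stream payload after overhead: 8000.0 / 1.03 = 7767.0 Mb.
20 min = 1200 s
Total bitrate budget: 7767.0 Mb / 1200 s = 6.472 Mbps.
Audio total: 216 + 392 = 608 kbps = 0.608 Mbps.
Video: 6.472 − 0.608 = 5.864 Mbps.

5.9 Mbps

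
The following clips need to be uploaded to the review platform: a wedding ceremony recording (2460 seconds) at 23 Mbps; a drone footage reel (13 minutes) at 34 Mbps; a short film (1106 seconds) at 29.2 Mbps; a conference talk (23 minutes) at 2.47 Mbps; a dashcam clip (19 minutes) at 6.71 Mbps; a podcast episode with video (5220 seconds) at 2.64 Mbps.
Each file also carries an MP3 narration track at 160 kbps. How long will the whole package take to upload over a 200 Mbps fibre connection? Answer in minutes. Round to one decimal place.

Audio: 160 kbps = 0.160 Mbps.
wedding ceremony recording: 23.160 Mbps × 2460 s = 56973.6 Mb
drone footage reel: 34.160 Mbps × 780 s = 26644.8 Mb
short film: 29.360 Mbps × 1106 s = 32472.2 Mb
conference talk: 2.630 Mbps × 1380 s = 3629.4 Mb
dashcam clip: 6.870 Mbps × 1140 s = 7831.8 Mb
podcast episode with video: 2.800 Mbps × 5220 s = 14616.0 Mb
Total: 142167.8 Mb = 17771.0 MB.
At 200 Mbps: 142167.8 / 200 = 711 s ≈ 11.8 minutes.

11.8 minutes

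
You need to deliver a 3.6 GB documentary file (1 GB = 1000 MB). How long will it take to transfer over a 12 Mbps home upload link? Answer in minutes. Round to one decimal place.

40.0 minutes

File: 3.6 GB = 28800.0 Mb.
At 12 Mbps: 28800.0 / 12 = 2400.0 s ≈ 40 minutes.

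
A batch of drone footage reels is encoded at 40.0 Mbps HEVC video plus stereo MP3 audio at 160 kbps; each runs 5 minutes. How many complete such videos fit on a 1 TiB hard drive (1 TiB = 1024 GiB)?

730

5 min = 300 s
Audio: 160 kbps = 0.160 Mbps.
Total bitrate: 40.160 Mbps.
Per item: 40.160 Mbps × 300 s = 12,048 Mb = 1,506 MB.
Capacity: 1 TiB = 8,796,093 Mb; 730.09 items → 730 complete.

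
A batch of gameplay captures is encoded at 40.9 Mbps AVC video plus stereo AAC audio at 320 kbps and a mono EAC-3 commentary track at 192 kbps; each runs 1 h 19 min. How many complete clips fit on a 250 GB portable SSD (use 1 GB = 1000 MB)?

1 h 19 min = 79 min = 4740 s
Audio total: 320 + 192 = 512 kbps = 0.512 Mbps.
Total bitrate: 41.412 Mbps.
Per item: 41.412 Mbps × 4740 s = 196,293 Mb = 24,537 MB.
Capacity: 250 GB = 2,000,000 Mb; 10.19 items → 10 complete.

10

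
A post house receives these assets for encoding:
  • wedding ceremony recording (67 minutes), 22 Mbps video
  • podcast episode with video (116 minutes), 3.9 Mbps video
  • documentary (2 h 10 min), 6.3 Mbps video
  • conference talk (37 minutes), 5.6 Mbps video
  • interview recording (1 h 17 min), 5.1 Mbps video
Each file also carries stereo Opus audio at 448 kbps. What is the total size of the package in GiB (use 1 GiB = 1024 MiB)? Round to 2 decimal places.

Audio: 448 kbps = 0.448 Mbps.
wedding ceremony recording: 22.448 Mbps × 4020 s = 90241.0 Mb
podcast episode with video: 4.348 Mbps × 6960 s = 30262.1 Mb
documentary: 6.748 Mbps × 7800 s = 52634.4 Mb
conference talk: 6.048 Mbps × 2220 s = 13426.6 Mb
interview recording: 5.548 Mbps × 4620 s = 25631.8 Mb
Total: 212195.8 Mb = 26524.5 MB.
= 24.70 GiB.

24.70 GiB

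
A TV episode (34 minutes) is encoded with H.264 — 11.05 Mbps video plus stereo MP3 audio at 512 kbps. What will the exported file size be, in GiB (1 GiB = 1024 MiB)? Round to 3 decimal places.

2.746 GiB

34 min = 2040 s
Audio: 512 kbps = 0.512 Mbps.
Total bitrate: 11.05 + 0.512 = 11.562 Mbps.
Stream data: 11.562 Mbps × 2040 s = 23586.5 Mb.
23,586 Mb = 2,948,310,000 bytes ÷ 1,073,741,824 = 2.746 GiB.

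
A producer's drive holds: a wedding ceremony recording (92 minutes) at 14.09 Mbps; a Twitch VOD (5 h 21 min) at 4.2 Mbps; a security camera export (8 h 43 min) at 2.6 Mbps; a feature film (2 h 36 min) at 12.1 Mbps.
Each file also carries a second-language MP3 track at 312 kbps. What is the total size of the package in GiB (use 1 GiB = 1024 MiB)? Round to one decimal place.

Audio: 312 kbps = 0.312 Mbps.
wedding ceremony recording: 14.402 Mbps × 5520 s = 79499.0 Mb
Twitch VOD: 4.512 Mbps × 19260 s = 86901.1 Mb
security camera export: 2.912 Mbps × 31380 s = 91378.6 Mb
feature film: 12.412 Mbps × 9360 s = 116176.3 Mb
Total: 373955.0 Mb = 46744.4 MB.
= 43.53 GiB.

43.5 GiB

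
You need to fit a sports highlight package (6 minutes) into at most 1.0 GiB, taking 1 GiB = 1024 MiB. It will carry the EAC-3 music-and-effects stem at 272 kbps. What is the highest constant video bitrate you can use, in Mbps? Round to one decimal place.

Budget: 1.0 GiB = 8589.9 Mb.
6 min = 360 s
Total bitrate budget: 8589.9 Mb / 360 s = 23.861 Mbps.
Audio: 272 kbps = 0.272 Mbps.
Video: 23.861 − 0.272 = 23.589 Mbps.

23.6 Mbps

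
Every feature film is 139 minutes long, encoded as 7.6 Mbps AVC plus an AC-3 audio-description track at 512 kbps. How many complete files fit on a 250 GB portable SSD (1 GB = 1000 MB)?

139 min = 8340 s
Audio: 512 kbps = 0.512 Mbps.
Total bitrate: 8.112 Mbps.
Per item: 8.112 Mbps × 8340 s = 67,654 Mb = 8,457 MB.
Capacity: 250 GB = 2,000,000 Mb; 29.56 items → 29 complete.

29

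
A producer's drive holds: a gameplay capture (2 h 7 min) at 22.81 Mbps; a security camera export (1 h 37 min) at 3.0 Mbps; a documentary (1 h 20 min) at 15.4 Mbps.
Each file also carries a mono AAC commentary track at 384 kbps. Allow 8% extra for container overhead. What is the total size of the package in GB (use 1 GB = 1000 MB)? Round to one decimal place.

36.7 GB

Audio: 384 kbps = 0.384 Mbps.
gameplay capture: 23.194 Mbps × 7620 s × 1.08 = 190877.3 Mb
security camera export: 3.384 Mbps × 5820 s × 1.08 = 21270.5 Mb
documentary: 15.784 Mbps × 4800 s × 1.08 = 81824.3 Mb
Total: 293972.1 Mb = 36746.5 MB.
= 36.75 GB.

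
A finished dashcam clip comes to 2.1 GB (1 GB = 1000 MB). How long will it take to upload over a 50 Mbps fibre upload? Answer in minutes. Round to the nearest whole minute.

File: 2.1 GB = 16800.0 Mb.
At 50 Mbps: 16800.0 / 50 = 336.0 s ≈ 5.6 minutes.

6 minutes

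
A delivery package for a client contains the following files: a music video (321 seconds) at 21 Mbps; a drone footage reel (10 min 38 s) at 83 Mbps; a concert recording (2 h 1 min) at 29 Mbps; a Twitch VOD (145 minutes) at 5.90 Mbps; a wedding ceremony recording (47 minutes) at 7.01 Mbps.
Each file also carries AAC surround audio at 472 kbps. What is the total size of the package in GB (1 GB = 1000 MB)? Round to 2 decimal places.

43.83 GB

Audio: 472 kbps = 0.472 Mbps.
music video: 21.472 Mbps × 321 s = 6892.5 Mb
drone footage reel: 83.472 Mbps × 638 s = 53255.1 Mb
concert recording: 29.472 Mbps × 7260 s = 213966.7 Mb
Twitch VOD: 6.372 Mbps × 8700 s = 55436.4 Mb
wedding ceremony recording: 7.482 Mbps × 2820 s = 21099.2 Mb
Total: 350650.0 Mb = 43831.3 MB.
= 43.83 GB.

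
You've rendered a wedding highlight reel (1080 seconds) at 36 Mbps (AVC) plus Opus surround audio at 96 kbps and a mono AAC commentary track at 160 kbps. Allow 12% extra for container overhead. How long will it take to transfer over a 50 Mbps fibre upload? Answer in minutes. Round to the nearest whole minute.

Audio total: 96 + 160 = 256 kbps = 0.256 Mbps.
Total bitrate: 36.256 Mbps.
File: 36.256 Mbps × 1080 s = 39156.5 Mb.
With 12% container overhead: ×1.12. → 43855.3 Mb.
At 50 Mbps: 43855.3 / 50 = 877.1 s ≈ 14.6 minutes.

15 minutes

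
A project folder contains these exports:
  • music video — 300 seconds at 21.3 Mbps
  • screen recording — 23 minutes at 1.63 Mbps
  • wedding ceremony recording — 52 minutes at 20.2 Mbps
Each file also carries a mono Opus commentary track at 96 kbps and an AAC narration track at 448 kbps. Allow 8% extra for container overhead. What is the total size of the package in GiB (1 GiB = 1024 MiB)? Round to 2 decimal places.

9.34 GiB

Audio total: 96 + 448 = 544 kbps = 0.544 Mbps.
music video: 21.844 Mbps × 300 s × 1.08 = 7077.5 Mb
screen recording: 2.174 Mbps × 1380 s × 1.08 = 3240.1 Mb
wedding ceremony recording: 20.744 Mbps × 3120 s × 1.08 = 69899.0 Mb
Total: 80216.6 Mb = 10027.1 MB.
= 9.338 GiB.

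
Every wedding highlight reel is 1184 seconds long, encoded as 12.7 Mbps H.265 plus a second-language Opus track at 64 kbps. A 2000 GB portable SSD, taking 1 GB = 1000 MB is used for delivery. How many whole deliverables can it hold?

Audio: 64 kbps = 0.064 Mbps.
Total bitrate: 12.764 Mbps.
Per item: 12.764 Mbps × 1184 s = 15,113 Mb = 1,889 MB.
Capacity: 2000 GB = 16,000,000 Mb; 1058.72 items → 1058 complete.

1058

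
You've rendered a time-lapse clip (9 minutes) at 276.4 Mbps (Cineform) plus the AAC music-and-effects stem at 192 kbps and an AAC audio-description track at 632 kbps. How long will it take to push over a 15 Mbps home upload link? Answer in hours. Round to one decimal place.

9 min = 540 s
Audio total: 192 + 632 = 824 kbps = 0.824 Mbps.
Total bitrate: 277.224 Mbps.
File: 277.224 Mbps × 540 s = 149701.0 Mb.
At 15 Mbps: 149701.0 / 15 = 9980.1 s ≈ 2.77 hours.

2.8 hours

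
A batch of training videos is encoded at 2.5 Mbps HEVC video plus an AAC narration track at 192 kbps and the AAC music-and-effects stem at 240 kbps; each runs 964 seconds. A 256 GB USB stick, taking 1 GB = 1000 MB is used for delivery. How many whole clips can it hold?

724

Audio total: 192 + 240 = 432 kbps = 0.432 Mbps.
Total bitrate: 2.932 Mbps.
Per item: 2.932 Mbps × 964 s = 2,826 Mb = 353.3 MB.
Capacity: 256 GB = 2,048,000 Mb; 724.58 items → 724 complete.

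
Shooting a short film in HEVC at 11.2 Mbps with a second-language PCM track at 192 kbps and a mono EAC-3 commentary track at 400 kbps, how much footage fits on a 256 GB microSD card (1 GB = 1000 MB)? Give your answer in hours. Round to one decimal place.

48.2 hours

Audio total: 192 + 400 = 592 kbps = 0.592 Mbps.
Total bitrate: 11.2 + 0.592 = 11.792 Mbps.
Capacity: 256 GB = 2,048,000 Mb.
Recording time: 2,048,000 / 11.792 = 173,677 s ≈ 48.2 hours.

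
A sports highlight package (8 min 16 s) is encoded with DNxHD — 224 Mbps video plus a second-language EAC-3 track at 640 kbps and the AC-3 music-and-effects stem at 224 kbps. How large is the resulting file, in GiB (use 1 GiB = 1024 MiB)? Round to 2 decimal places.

8 min 16 s = 496 s
Audio total: 640 + 224 = 864 kbps = 0.864 Mbps.
Total bitrate: 224 + 0.864 = 224.864 Mbps.
Stream data: 224.864 Mbps × 496 s = 111532.5 Mb.
111,533 Mb = 13,941,568,000 bytes ÷ 1,073,741,824 = 12.98 GiB.

12.98 GiB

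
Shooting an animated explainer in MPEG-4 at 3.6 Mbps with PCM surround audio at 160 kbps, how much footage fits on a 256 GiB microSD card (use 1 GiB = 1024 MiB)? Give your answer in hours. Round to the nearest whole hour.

Audio: 160 kbps = 0.160 Mbps.
Total bitrate: 3.6 + 0.160 = 3.760 Mbps.
Capacity: 256 GiB = 2,199,023 Mb.
Recording time: 2,199,023 / 3.760 = 584,847 s ≈ 162 hours.

162 hours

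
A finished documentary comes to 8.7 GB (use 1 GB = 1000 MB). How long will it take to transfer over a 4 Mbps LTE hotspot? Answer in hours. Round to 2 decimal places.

File: 8.7 GB = 69600.0 Mb.
At 4 Mbps: 69600.0 / 4 = 17400.0 s ≈ 4.83 hours.

4.83 hours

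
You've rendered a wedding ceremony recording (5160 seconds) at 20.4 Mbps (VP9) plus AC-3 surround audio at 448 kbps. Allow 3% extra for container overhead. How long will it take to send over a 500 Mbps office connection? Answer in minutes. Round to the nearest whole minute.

Audio: 448 kbps = 0.448 Mbps.
Total bitrate: 20.848 Mbps.
File: 20.848 Mbps × 5160 s = 107575.7 Mb.
With 3% container overhead: ×1.03. → 110803.0 Mb.
At 500 Mbps: 110803.0 / 500 = 221.6 s ≈ 3.69 minutes.

4 minutes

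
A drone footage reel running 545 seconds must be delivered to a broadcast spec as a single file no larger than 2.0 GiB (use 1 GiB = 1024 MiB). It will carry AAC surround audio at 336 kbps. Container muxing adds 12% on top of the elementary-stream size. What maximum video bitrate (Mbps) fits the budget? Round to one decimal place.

Budget: 2.0 GiB = 17179.9 Mb.
Stream payload after overhead: 17179.9 / 1.12 = 15339.2 Mb.
Total bitrate budget: 15339.2 Mb / 545 s = 28.145 Mbps.
Audio: 336 kbps = 0.336 Mbps.
Video: 28.145 − 0.336 = 27.809 Mbps.

27.8 Mbps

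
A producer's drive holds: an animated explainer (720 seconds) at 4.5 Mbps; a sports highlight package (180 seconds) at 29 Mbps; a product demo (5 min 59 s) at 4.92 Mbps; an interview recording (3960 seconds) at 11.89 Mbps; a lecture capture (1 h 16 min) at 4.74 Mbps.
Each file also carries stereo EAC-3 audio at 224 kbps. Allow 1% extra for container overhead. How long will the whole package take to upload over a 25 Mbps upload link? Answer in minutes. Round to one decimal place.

54.6 minutes

Audio: 224 kbps = 0.224 Mbps.
animated explainer: 4.724 Mbps × 720 s × 1.01 = 3435.3 Mb
sports highlight package: 29.224 Mbps × 180 s × 1.01 = 5312.9 Mb
product demo: 5.144 Mbps × 359 s × 1.01 = 1865.2 Mb
interview recording: 12.114 Mbps × 3960 s × 1.01 = 48451.2 Mb
lecture capture: 4.964 Mbps × 4560 s × 1.01 = 22862.2 Mb
Total: 81926.7 Mb = 10240.8 MB.
At 25 Mbps: 81926.7 / 25 = 3277 s ≈ 54.6 minutes.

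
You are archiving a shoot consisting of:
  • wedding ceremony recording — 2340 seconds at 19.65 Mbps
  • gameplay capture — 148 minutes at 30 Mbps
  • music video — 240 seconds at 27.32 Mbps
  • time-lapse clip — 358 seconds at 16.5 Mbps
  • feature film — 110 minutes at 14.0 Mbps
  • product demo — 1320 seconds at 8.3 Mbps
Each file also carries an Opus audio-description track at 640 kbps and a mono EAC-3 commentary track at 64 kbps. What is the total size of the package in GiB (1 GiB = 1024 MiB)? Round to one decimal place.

Audio total: 640 + 64 = 704 kbps = 0.704 Mbps.
wedding ceremony recording: 20.354 Mbps × 2340 s = 47628.4 Mb
gameplay capture: 30.704 Mbps × 8880 s = 272651.5 Mb
music video: 28.024 Mbps × 240 s = 6725.8 Mb
time-lapse clip: 17.204 Mbps × 358 s = 6159.0 Mb
feature film: 14.704 Mbps × 6600 s = 97046.4 Mb
product demo: 9.004 Mbps × 1320 s = 11885.3 Mb
Total: 442096.4 Mb = 55262.0 MB.
= 51.47 GiB.

51.5 GiB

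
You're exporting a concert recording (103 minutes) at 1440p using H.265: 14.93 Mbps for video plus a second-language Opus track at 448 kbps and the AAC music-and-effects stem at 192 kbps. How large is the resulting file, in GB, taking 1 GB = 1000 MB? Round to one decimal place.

12.0 GB

103 min = 6180 s
Audio total: 448 + 192 = 640 kbps = 0.640 Mbps.
Total bitrate: 14.93 + 0.640 = 15.570 Mbps.
Stream data: 15.570 Mbps × 6180 s = 96222.6 Mb.
96,223 Mb ÷ 8 = 12,028 MB → 12.03 GB.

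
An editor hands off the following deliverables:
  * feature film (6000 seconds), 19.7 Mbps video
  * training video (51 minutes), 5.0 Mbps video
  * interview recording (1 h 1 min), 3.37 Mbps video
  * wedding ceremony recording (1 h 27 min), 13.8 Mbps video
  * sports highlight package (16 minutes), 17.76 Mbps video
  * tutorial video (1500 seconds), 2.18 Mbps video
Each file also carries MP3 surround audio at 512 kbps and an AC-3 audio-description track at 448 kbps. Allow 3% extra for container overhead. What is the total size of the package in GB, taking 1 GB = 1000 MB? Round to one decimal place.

Audio total: 512 + 448 = 960 kbps = 0.960 Mbps.
feature film: 20.660 Mbps × 6000 s × 1.03 = 127678.8 Mb
training video: 5.960 Mbps × 3060 s × 1.03 = 18784.7 Mb
interview recording: 4.330 Mbps × 3660 s × 1.03 = 16323.2 Mb
wedding ceremony recording: 14.760 Mbps × 5220 s × 1.03 = 79358.6 Mb
sports highlight package: 18.720 Mbps × 960 s × 1.03 = 18510.3 Mb
tutorial video: 3.140 Mbps × 1500 s × 1.03 = 4851.3 Mb
Total: 265507.0 Mb = 33188.4 MB.
= 33.19 GB.

33.2 GB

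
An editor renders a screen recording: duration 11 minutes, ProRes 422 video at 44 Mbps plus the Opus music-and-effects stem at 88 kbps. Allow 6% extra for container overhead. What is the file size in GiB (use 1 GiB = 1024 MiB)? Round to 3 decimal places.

11 min = 660 s
Audio: 88 kbps = 0.088 Mbps.
Total bitrate: 44 + 0.088 = 44.088 Mbps.
Stream data: 44.088 Mbps × 660 s = 29098.1 Mb.
With 6% container overhead: ×1.06.
30,844 Mb = 3,855,495,600 bytes ÷ 1,073,741,824 = 3.591 GiB.

3.591 GiB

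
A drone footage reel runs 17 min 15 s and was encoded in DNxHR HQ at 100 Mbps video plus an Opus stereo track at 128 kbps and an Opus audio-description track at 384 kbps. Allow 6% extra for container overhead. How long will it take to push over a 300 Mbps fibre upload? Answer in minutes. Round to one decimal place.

6.1 minutes

17 min 15 s = 1035 s
Audio total: 128 + 384 = 512 kbps = 0.512 Mbps.
Total bitrate: 100.512 Mbps.
File: 100.512 Mbps × 1035 s = 104029.9 Mb.
With 6% container overhead: ×1.06. → 110271.7 Mb.
At 300 Mbps: 110271.7 / 300 = 367.6 s ≈ 6.13 minutes.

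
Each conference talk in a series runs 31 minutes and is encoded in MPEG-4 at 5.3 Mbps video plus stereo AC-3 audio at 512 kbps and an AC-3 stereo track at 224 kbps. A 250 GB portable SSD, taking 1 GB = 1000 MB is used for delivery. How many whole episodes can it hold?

31 min = 1860 s
Audio total: 512 + 224 = 736 kbps = 0.736 Mbps.
Total bitrate: 6.036 Mbps.
Per item: 6.036 Mbps × 1860 s = 11,227 Mb = 1,403 MB.
Capacity: 250 GB = 2,000,000 Mb; 178.14 items → 178 complete.

178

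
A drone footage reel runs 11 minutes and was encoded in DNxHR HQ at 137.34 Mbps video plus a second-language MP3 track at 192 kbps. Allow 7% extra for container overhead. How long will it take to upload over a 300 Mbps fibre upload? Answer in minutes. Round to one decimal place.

5.4 minutes

11 min = 660 s
Audio: 192 kbps = 0.192 Mbps.
Total bitrate: 137.532 Mbps.
File: 137.532 Mbps × 660 s = 90771.1 Mb.
With 7% container overhead: ×1.07. → 97125.1 Mb.
At 300 Mbps: 97125.1 / 300 = 323.8 s ≈ 5.4 minutes.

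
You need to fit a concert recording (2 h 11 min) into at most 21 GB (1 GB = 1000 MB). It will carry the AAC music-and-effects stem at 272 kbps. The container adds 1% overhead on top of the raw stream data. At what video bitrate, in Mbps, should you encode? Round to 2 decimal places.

20.89 Mbps

Budget: 21 GB = 168000.0 Mb.
Stream payload after overhead: 168000.0 / 1.01 = 166336.6 Mb.
2 h 11 min = 131 min = 7860 s
Total bitrate budget: 166336.6 Mb / 7860 s = 21.162 Mbps.
Audio: 272 kbps = 0.272 Mbps.
Video: 21.162 − 0.272 = 20.890 Mbps.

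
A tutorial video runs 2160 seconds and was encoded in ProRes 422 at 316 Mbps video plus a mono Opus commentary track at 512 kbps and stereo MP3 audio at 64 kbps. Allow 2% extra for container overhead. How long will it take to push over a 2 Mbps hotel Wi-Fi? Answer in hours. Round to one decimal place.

Audio total: 512 + 64 = 576 kbps = 0.576 Mbps.
Total bitrate: 316.576 Mbps.
File: 316.576 Mbps × 2160 s = 683804.2 Mb.
With 2% container overhead: ×1.02. → 697480.2 Mb.
At 2 Mbps: 697480.2 / 2 = 348740.1 s ≈ 96.9 hours.

96.9 hours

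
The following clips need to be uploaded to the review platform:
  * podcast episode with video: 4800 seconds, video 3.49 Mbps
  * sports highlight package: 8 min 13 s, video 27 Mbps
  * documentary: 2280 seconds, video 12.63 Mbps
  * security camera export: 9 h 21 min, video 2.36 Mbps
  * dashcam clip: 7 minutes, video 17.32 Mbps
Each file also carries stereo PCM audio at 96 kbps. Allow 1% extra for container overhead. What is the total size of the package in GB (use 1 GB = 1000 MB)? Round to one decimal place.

Audio: 96 kbps = 0.096 Mbps.
podcast episode with video: 3.586 Mbps × 4800 s × 1.01 = 17384.9 Mb
sports highlight package: 27.096 Mbps × 493 s × 1.01 = 13491.9 Mb
documentary: 12.726 Mbps × 2280 s × 1.01 = 29305.4 Mb
security camera export: 2.456 Mbps × 33660 s × 1.01 = 83495.6 Mb
dashcam clip: 17.416 Mbps × 420 s × 1.01 = 7387.9 Mb
Total: 151065.8 Mb = 18883.2 MB.
= 18.88 GB.

18.9 GB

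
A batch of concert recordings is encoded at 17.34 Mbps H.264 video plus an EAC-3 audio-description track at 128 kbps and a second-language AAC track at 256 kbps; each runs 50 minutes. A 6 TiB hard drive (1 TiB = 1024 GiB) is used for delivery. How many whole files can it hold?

50 min = 3000 s
Audio total: 128 + 256 = 384 kbps = 0.384 Mbps.
Total bitrate: 17.724 Mbps.
Per item: 17.724 Mbps × 3000 s = 53,172 Mb = 6,646 MB.
Capacity: 6 TiB = 52,776,558 Mb; 992.56 items → 992 complete.

992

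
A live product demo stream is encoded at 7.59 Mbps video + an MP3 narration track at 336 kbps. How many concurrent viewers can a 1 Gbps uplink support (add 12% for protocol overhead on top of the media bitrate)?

112

Audio: 336 kbps = 0.336 Mbps.
Per-viewer media rate: 7.926 Mbps.
On the wire with 12% overhead: 8.877 Mbps.
1 Gbps = 1,000 Mbps; 1,000 / 8.877 = 112.65 → 112 viewers.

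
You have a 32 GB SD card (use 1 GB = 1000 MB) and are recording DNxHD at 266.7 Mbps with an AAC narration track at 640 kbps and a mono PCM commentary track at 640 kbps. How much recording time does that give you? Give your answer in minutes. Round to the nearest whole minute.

16 minutes

Audio total: 640 + 640 = 1280 kbps = 1.280 Mbps.
Total bitrate: 266.7 + 1.280 = 267.980 Mbps.
Capacity: 32 GB = 256,000 Mb.
Recording time: 256,000 / 267.980 = 955.3 s ≈ 15.9 minutes.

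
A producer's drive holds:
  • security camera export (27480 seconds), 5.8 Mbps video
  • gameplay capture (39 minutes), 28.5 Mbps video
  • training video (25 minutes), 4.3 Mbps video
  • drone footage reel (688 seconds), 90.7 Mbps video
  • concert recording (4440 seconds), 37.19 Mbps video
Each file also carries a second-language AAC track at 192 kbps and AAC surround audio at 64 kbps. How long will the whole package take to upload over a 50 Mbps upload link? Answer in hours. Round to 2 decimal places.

2.61 hours

Audio total: 192 + 64 = 256 kbps = 0.256 Mbps.
security camera export: 6.056 Mbps × 27480 s = 166418.9 Mb
gameplay capture: 28.756 Mbps × 2340 s = 67289.0 Mb
training video: 4.556 Mbps × 1500 s = 6834.0 Mb
drone footage reel: 90.956 Mbps × 688 s = 62577.7 Mb
concert recording: 37.446 Mbps × 4440 s = 166260.2 Mb
Total: 469379.9 Mb = 58672.5 MB.
At 50 Mbps: 469379.9 / 50 = 9388 s ≈ 2.61 hours.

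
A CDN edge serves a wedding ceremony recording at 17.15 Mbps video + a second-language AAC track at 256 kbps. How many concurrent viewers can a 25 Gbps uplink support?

Audio: 256 kbps = 0.256 Mbps.
Per-viewer media rate: 17.406 Mbps.
25 Gbps = 25,000 Mbps; 25,000 / 17.406 = 1436.29 → 1436 viewers.

1436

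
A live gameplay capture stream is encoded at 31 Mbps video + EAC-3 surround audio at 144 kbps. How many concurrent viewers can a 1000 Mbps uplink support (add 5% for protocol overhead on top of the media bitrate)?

30

Audio: 144 kbps = 0.144 Mbps.
Per-viewer media rate: 31.144 Mbps.
On the wire with 5% overhead: 32.701 Mbps.
1000 Mbps = 1,000 Mbps; 1,000 / 32.701 = 30.58 → 30 viewers.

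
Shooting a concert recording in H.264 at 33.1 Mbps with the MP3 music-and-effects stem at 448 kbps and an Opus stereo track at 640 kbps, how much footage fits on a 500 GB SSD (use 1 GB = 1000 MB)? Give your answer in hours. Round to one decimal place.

Audio total: 448 + 640 = 1088 kbps = 1.088 Mbps.
Total bitrate: 33.1 + 1.088 = 34.188 Mbps.
Capacity: 500 GB = 4,000,000 Mb.
Recording time: 4,000,000 / 34.188 = 117,000 s ≈ 32.5 hours.

32.5 hours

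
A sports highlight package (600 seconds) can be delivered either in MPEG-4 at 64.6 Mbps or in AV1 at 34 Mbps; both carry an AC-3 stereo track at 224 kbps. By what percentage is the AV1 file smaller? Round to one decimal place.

Audio: 224 kbps = 0.224 Mbps.
MPEG-4: 64.824 Mbps × 600 s = 38894.4 Mb = 4.862 GB.
AV1: 34.224 Mbps × 600 s = 20534.4 Mb = 2.567 GB.
Reduction: (1 − 2.567/4.862) × 100 = 47.20%.

47.2%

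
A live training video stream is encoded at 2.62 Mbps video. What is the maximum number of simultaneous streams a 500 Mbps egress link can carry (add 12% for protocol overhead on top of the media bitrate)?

170

On the wire with 12% overhead: 2.934 Mbps.
500 Mbps = 500.0 Mbps; 500.0 / 2.934 = 170.39 → 170 viewers.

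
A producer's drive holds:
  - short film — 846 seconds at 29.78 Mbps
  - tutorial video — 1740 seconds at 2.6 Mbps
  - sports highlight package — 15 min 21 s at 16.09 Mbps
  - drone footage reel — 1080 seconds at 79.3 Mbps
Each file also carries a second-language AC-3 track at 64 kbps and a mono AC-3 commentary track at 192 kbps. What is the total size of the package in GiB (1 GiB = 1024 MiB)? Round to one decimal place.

Audio total: 64 + 192 = 256 kbps = 0.256 Mbps.
short film: 30.036 Mbps × 846 s = 25410.5 Mb
tutorial video: 2.856 Mbps × 1740 s = 4969.4 Mb
sports highlight package: 16.346 Mbps × 921 s = 15054.7 Mb
drone footage reel: 79.556 Mbps × 1080 s = 85920.5 Mb
Total: 131355.0 Mb = 16419.4 MB.
= 15.29 GiB.

15.3 GiB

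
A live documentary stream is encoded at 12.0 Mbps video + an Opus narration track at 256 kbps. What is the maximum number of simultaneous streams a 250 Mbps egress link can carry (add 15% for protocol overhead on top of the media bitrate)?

17

Audio: 256 kbps = 0.256 Mbps.
Per-viewer media rate: 12.256 Mbps.
On the wire with 15% overhead: 14.094 Mbps.
250 Mbps = 250.0 Mbps; 250.0 / 14.094 = 17.74 → 17 viewers.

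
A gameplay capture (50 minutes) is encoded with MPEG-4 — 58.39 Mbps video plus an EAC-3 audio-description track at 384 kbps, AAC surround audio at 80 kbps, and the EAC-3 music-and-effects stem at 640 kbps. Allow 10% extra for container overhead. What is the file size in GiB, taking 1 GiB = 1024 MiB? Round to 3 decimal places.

22.856 GiB

50 min = 3000 s
Audio total: 384 + 80 + 640 = 1104 kbps = 1.104 Mbps.
Total bitrate: 58.39 + 1.104 = 59.494 Mbps.
Stream data: 59.494 Mbps × 3000 s = 178482.0 Mb.
With 10% container overhead: ×1.10.
196,330 Mb = 24,541,275,000 bytes ÷ 1,073,741,824 = 22.86 GiB.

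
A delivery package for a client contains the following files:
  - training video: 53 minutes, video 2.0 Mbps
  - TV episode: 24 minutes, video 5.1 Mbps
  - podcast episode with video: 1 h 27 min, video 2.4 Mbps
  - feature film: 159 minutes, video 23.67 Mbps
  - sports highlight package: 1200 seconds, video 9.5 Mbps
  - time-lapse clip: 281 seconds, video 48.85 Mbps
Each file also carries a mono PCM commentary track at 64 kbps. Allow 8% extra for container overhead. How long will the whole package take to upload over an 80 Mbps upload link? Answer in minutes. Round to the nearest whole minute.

63 minutes

Audio: 64 kbps = 0.064 Mbps.
training video: 2.064 Mbps × 3180 s × 1.08 = 7088.6 Mb
TV episode: 5.164 Mbps × 1440 s × 1.08 = 8031.1 Mb
podcast episode with video: 2.464 Mbps × 5220 s × 1.08 = 13891.0 Mb
feature film: 23.734 Mbps × 9540 s × 1.08 = 244536.1 Mb
sports highlight package: 9.564 Mbps × 1200 s × 1.08 = 12394.9 Mb
time-lapse clip: 48.914 Mbps × 281 s × 1.08 = 14844.4 Mb
Total: 300786.2 Mb = 37598.3 MB.
At 80 Mbps: 300786.2 / 80 = 3760 s ≈ 62.7 minutes.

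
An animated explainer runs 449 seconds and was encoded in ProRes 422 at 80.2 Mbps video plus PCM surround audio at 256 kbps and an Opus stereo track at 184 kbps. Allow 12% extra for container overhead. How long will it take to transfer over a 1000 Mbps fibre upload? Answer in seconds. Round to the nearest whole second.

41 seconds

Audio total: 256 + 184 = 440 kbps = 0.440 Mbps.
Total bitrate: 80.640 Mbps.
File: 80.640 Mbps × 449 s = 36207.4 Mb.
With 12% container overhead: ×1.12. → 40552.2 Mb.
At 1000 Mbps: 40552.2 / 1000 = 40.6 s ≈ 40.6 seconds.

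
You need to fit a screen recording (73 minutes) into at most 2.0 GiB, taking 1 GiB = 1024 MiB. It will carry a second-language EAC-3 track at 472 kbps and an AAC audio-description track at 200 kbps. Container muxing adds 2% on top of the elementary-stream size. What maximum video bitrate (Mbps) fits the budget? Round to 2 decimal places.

3.17 Mbps

Budget: 2.0 GiB = 17179.9 Mb.
Stream payload after overhead: 17179.9 / 1.02 = 16843.0 Mb.
73 min = 4380 s
Total bitrate budget: 16843.0 Mb / 4380 s = 3.845 Mbps.
Audio total: 472 + 200 = 672 kbps = 0.672 Mbps.
Video: 3.845 − 0.672 = 3.173 Mbps.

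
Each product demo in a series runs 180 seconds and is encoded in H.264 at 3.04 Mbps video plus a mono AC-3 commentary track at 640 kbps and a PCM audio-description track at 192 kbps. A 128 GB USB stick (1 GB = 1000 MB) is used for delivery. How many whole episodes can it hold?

1469

Audio total: 640 + 192 = 832 kbps = 0.832 Mbps.
Total bitrate: 3.872 Mbps.
Per item: 3.872 Mbps × 180 s = 697.0 Mb = 87.12 MB.
Capacity: 128 GB = 1,024,000 Mb; 1469.24 items → 1469 complete.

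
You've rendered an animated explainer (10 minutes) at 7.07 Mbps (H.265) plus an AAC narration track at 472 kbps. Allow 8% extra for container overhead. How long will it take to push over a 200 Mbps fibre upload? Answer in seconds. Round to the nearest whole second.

24 seconds

10 min = 600 s
Audio: 472 kbps = 0.472 Mbps.
Total bitrate: 7.542 Mbps.
File: 7.542 Mbps × 600 s = 4525.2 Mb.
With 8% container overhead: ×1.08. → 4887.2 Mb.
At 200 Mbps: 4887.2 / 200 = 24.4 s ≈ 24.4 seconds.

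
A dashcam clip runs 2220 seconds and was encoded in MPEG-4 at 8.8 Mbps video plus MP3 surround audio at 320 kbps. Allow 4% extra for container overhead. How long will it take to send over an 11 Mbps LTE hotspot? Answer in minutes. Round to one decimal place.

31.9 minutes

Audio: 320 kbps = 0.320 Mbps.
Total bitrate: 9.120 Mbps.
File: 9.120 Mbps × 2220 s = 20246.4 Mb.
With 4% container overhead: ×1.04. → 21056.3 Mb.
At 11 Mbps: 21056.3 / 11 = 1914.2 s ≈ 31.9 minutes.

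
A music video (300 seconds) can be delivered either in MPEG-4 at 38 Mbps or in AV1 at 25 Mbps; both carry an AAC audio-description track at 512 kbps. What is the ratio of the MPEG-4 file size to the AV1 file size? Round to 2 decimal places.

Audio: 512 kbps = 0.512 Mbps.
MPEG-4: 38.512 Mbps × 300 s = 11553.6 Mb = 1.345 GiB.
AV1: 25.512 Mbps × 300 s = 7653.6 Mb = 0.891 GiB.
Ratio: 1.345 / 0.891 = 1.510.

1.51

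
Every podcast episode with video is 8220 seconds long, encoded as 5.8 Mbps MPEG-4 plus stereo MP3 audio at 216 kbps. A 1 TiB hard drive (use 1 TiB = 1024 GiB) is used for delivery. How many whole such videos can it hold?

177

Audio: 216 kbps = 0.216 Mbps.
Total bitrate: 6.016 Mbps.
Per item: 6.016 Mbps × 8220 s = 49,452 Mb = 6,181 MB.
Capacity: 1 TiB = 8,796,093 Mb; 177.87 items → 177 complete.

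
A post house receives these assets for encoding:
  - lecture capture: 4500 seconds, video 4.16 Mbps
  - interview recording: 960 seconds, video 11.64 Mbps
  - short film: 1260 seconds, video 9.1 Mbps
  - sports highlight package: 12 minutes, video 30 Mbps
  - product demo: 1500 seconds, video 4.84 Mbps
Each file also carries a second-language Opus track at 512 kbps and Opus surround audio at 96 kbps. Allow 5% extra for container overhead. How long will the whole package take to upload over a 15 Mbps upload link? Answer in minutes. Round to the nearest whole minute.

Audio total: 512 + 96 = 608 kbps = 0.608 Mbps.
lecture capture: 4.768 Mbps × 4500 s × 1.05 = 22528.8 Mb
interview recording: 12.248 Mbps × 960 s × 1.05 = 12346.0 Mb
short film: 9.708 Mbps × 1260 s × 1.05 = 12843.7 Mb
sports highlight package: 30.608 Mbps × 720 s × 1.05 = 23139.6 Mb
product demo: 5.448 Mbps × 1500 s × 1.05 = 8580.6 Mb
Total: 79438.7 Mb = 9929.8 MB.
At 15 Mbps: 79438.7 / 15 = 5296 s ≈ 88.3 minutes.

88 minutes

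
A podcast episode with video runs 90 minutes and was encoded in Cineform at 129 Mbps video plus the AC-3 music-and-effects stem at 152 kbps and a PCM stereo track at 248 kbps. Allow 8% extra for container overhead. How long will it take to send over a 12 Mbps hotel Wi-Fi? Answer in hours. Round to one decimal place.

17.5 hours

90 min = 5400 s
Audio total: 152 + 248 = 400 kbps = 0.400 Mbps.
Total bitrate: 129.400 Mbps.
File: 129.400 Mbps × 5400 s = 698760.0 Mb.
With 8% container overhead: ×1.08. → 754660.8 Mb.
At 12 Mbps: 754660.8 / 12 = 62888.4 s ≈ 17.5 hours.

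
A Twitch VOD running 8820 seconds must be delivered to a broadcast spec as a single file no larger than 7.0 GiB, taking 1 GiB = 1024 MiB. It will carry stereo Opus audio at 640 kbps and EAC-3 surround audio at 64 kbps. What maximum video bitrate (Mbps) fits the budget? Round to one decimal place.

6.1 Mbps

Budget: 7.0 GiB = 60129.5 Mb.
Total bitrate budget: 60129.5 Mb / 8820 s = 6.817 Mbps.
Audio total: 640 + 64 = 704 kbps = 0.704 Mbps.
Video: 6.817 − 0.704 = 6.113 Mbps.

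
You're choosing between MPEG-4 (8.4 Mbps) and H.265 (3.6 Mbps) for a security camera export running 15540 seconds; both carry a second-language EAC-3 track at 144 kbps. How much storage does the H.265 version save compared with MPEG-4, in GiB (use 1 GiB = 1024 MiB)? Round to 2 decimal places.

Audio: 144 kbps = 0.144 Mbps.
MPEG-4: 8.544 Mbps × 15540 s = 132773.8 Mb = 15.457 GiB.
H.265: 3.744 Mbps × 15540 s = 58181.8 Mb = 6.773 GiB.
Saving: 15.457 − 6.773 = 8.684 GiB.

8.68 GiB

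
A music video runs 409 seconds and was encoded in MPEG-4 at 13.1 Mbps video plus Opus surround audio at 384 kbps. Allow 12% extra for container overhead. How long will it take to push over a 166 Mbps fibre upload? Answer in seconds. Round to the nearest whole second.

37 seconds

Audio: 384 kbps = 0.384 Mbps.
Total bitrate: 13.484 Mbps.
File: 13.484 Mbps × 409 s = 5515.0 Mb.
With 12% container overhead: ×1.12. → 6176.8 Mb.
At 166 Mbps: 6176.8 / 166 = 37.2 s ≈ 37.2 seconds.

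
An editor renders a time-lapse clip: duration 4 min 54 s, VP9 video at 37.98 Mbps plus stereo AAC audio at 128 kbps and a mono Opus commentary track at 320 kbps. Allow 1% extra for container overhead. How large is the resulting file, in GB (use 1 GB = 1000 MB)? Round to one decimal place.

4 min 54 s = 294 s
Audio total: 128 + 320 = 448 kbps = 0.448 Mbps.
Total bitrate: 37.98 + 0.448 = 38.428 Mbps.
Stream data: 38.428 Mbps × 294 s = 11297.8 Mb.
With 1% container overhead: ×1.01.
11,411 Mb ÷ 8 = 1,426 MB → 1.426 GB.

1.4 GB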